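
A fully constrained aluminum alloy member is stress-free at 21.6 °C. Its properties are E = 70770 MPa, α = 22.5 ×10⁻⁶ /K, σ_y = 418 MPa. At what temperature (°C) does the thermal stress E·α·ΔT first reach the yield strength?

284 °C

E = 70770 MPa = 70.77 GPa.
E·α·ΔT = 418.0 MPa ⇒ ΔT = 418.0 / (70.77×10³ × 22.5×10⁻⁶) = 262.5 K.
T = 21.6 + 262.5 = 284.1 °C.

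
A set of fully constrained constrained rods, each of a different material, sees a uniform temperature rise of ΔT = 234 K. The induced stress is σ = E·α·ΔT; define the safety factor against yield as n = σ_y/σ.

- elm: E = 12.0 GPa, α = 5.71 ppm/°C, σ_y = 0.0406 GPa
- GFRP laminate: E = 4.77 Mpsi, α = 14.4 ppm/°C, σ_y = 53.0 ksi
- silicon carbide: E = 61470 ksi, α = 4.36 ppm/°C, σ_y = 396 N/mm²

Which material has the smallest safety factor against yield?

silicon carbide

In consistent units (E in GPa, α in ×10⁻⁶/K, σ_y in MPa):
  elm: E = 12.00, α = 5.71, σ_y = 40.60 → σ = 16.0 MPa, n = 2.53
  GFRP laminate: E = 32.89, α = 14.4, σ_y = 365.4 → σ = 111 MPa, n = 3.30
  silicon carbide: E = 423.8, α = 4.36, σ_y = 396.0 → σ = 432 MPa, n = 0.916
The minimum is silicon carbide at n = 0.916.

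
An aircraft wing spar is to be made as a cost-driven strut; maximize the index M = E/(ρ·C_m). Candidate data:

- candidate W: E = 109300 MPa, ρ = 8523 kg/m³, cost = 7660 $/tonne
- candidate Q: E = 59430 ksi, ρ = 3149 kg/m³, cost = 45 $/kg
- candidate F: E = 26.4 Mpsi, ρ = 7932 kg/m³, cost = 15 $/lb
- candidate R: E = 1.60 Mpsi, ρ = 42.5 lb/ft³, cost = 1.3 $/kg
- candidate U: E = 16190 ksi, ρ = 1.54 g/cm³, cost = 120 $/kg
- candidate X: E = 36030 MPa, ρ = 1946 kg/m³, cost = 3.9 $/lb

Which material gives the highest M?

candidate R

After converting to SI:
  candidate W: E = 109.3 GPa, ρ = 8523 kg/m³, cost = 7.660 $/kg
  candidate Q: E = 409.8 GPa, ρ = 3149 kg/m³, cost = 45.00 $/kg
  candidate F: E = 182.0 GPa, ρ = 7932 kg/m³, cost = 33.07 $/kg
  candidate R: E = 11.03 GPa, ρ = 680.8 kg/m³, cost = 1.300 $/kg
  candidate U: E = 111.6 GPa, ρ = 1540 kg/m³, cost = 120.0 $/kg
  candidate X: E = 36.03 GPa, ρ = 1946 kg/m³, cost = 8.598 $/kg
  candidate R: M = 12.5 MN·m per $
  candidate Q: M = 2.89 MN·m per $
  candidate X: M = 2.15 MN·m per $
  candidate W: M = 1.67 MN·m per $
  candidate F: M = 0.694 MN·m per $
  candidate U: M = 0.604 MN·m per $
Candidate R has the largest M.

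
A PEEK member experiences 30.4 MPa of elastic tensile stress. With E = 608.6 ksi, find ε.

E = 608.6 ksi = 4.196 GPa = 4196 MPa.
ε = σ/E = 30.4 / 4196 = 7.24×10⁻³.

7.24×10⁻³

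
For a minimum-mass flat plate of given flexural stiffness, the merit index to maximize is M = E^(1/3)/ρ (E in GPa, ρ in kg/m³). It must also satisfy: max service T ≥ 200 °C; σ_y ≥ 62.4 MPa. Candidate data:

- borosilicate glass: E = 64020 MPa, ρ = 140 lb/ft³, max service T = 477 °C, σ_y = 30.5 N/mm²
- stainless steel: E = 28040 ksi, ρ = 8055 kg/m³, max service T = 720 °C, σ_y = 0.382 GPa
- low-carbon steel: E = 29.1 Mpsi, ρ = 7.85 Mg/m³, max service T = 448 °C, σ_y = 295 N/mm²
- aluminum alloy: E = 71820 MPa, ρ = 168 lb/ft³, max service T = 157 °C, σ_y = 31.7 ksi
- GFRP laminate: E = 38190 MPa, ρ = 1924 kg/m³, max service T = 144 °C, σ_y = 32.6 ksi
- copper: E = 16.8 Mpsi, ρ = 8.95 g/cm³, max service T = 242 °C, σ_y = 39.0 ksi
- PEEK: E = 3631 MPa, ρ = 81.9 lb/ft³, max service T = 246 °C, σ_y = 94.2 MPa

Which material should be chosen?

Screen on constraints: max service T ≥ 200 °C; σ_y ≥ 62.4 MPa. Survivors: stainless steel, low-carbon steel, copper, PEEK.
In SI units:
  stainless steel: E = 193.3 GPa, ρ = 8055 kg/m³
  low-carbon steel: E = 200.6 GPa, ρ = 7850 kg/m³
  copper: E = 115.8 GPa, ρ = 8950 kg/m³
  PEEK: E = 3.631 GPa, ρ = 1312 kg/m³
  PEEK: M = 1.17×10⁻³
  low-carbon steel: M = 0.746×10⁻³
  stainless steel: M = 0.718×10⁻³
  copper: M = 0.545×10⁻³
PEEK ranks first.

PEEK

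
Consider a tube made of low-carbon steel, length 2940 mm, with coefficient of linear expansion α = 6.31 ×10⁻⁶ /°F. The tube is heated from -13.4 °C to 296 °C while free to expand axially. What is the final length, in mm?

Convert α: 6.31×10⁻⁶/°F × (9/5) = 11.4×10⁻⁶/K.
ΔT = 296 − (-13.4) = 309.4 K.
ΔL = α·L₀·ΔT = 11.4×10⁻⁶ × 2940 mm × 309.4 K = 10.3 mm.
L = L₀ + ΔL = 2940 + 10.3 = 2950.3 mm.

2950.3 mm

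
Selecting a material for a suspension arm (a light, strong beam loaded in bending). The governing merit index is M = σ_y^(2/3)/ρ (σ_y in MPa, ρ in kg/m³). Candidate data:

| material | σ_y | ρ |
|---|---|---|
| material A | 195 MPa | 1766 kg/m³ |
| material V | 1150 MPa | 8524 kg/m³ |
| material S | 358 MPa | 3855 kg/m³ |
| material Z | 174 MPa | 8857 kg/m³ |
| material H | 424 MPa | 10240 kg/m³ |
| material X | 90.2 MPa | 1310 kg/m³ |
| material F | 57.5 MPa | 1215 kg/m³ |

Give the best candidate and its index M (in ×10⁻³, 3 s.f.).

material A, M = 19.0×10⁻³

Per-candidate index values:
  material A: M = 19.0×10⁻³
  material X: M = 15.4×10⁻³
  material S: M = 13.1×10⁻³
  material V: M = 12.9×10⁻³
  material F: M = 12.3×10⁻³
  material H: M = 5.51×10⁻³
  material Z: M = 3.52×10⁻³
Highest index: material A.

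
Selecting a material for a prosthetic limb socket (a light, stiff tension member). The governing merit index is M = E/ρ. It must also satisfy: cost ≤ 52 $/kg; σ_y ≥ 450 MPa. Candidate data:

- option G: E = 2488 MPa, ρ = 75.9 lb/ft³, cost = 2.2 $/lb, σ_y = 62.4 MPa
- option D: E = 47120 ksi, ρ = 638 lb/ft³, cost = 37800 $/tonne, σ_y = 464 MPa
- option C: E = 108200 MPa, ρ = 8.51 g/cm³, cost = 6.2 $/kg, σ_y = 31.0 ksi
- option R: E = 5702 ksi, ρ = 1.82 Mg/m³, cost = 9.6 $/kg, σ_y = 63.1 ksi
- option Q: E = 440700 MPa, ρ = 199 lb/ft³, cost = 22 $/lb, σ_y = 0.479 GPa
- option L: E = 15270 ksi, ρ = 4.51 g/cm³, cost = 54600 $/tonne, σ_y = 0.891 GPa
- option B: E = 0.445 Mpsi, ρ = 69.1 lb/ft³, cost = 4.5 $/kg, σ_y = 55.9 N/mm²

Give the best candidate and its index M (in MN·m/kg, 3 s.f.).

Screen on constraints: cost ≤ 52 $/kg; σ_y ≥ 450 MPa. Survivors: option D, option Q.
In SI units:
  option D: E = 324.9 GPa, ρ = 10220 kg/m³
  option Q: E = 440.7 GPa, ρ = 3188 kg/m³
  option Q: M = 138 MN·m/kg
  option D: M = 31.8 MN·m/kg
Highest index: option Q.

option Q, M = 138 MN·m/kg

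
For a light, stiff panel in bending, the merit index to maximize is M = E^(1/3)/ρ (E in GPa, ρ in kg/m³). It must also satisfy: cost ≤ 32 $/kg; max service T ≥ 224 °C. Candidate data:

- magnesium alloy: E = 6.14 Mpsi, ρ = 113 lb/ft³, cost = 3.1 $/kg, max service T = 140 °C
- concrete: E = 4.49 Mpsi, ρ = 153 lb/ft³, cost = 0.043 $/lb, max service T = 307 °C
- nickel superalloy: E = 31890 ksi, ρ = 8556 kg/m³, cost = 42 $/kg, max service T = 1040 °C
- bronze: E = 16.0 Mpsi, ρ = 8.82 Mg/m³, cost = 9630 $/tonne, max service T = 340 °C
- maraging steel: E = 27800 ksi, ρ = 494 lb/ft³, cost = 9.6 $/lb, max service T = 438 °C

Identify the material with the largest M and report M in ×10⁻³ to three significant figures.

Screen on constraints: cost ≤ 32 $/kg; max service T ≥ 224 °C. Survivors: concrete, bronze, maraging steel.
Convert each candidate to consistent units, then evaluate M:
  concrete: E = 30.96 GPa, ρ = 2451 kg/m³
  bronze: E = 110.3 GPa, ρ = 8820 kg/m³
  maraging steel: E = 191.7 GPa, ρ = 7913 kg/m³
  concrete: M = 1.28×10⁻³
  maraging steel: M = 0.729×10⁻³
  bronze: M = 0.544×10⁻³
The maximum is for concrete.

concrete, M = 1.28×10⁻³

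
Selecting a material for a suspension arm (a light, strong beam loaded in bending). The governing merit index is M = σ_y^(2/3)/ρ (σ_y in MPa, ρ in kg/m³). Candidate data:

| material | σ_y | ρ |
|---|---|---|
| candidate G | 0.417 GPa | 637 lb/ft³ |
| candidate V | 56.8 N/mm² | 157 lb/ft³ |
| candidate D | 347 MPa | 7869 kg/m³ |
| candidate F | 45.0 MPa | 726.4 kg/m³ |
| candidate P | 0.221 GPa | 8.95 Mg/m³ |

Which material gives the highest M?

Convert each candidate to consistent units, then evaluate M:
  candidate G: σ_y = 417.0 MPa, ρ = 10200 kg/m³
  candidate V: σ_y = 56.80 MPa, ρ = 2515 kg/m³
  candidate D: σ_y = 347.0 MPa, ρ = 7869 kg/m³
  candidate F: σ_y = 45.00 MPa, ρ = 726.4 kg/m³
  candidate P: σ_y = 221.0 MPa, ρ = 8950 kg/m³
  candidate F: M = 17.4×10⁻³
  candidate D: M = 6.28×10⁻³
  candidate V: M = 5.88×10⁻³
  candidate G: M = 5.47×10⁻³
  candidate P: M = 4.08×10⁻³
The maximum is for candidate F.

candidate F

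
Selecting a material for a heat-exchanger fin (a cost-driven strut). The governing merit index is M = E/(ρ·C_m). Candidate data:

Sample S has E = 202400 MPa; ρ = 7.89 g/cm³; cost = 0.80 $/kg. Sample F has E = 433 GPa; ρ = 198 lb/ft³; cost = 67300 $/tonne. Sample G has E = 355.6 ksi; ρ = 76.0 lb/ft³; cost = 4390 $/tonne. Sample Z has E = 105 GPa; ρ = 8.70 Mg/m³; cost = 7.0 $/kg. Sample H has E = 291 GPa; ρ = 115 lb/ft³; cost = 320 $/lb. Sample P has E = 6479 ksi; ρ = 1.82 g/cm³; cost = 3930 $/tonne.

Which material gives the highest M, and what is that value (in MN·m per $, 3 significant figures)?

Putting every candidate on a common basis:
  sample S: E = 202.4 GPa, ρ = 7890 kg/m³, cost = 0.8000 $/kg
  sample F: E = 433.0 GPa, ρ = 3172 kg/m³, cost = 67.30 $/kg
  sample G: E = 2.452 GPa, ρ = 1217 kg/m³, cost = 4.390 $/kg
  sample Z: E = 105.0 GPa, ρ = 8700 kg/m³, cost = 7.000 $/kg
  sample H: E = 291.0 GPa, ρ = 1842 kg/m³, cost = 705.5 $/kg
  sample P: E = 44.67 GPa, ρ = 1820 kg/m³, cost = 3.930 $/kg
  sample S: M = 32.1 MN·m per $
  sample P: M = 6.25 MN·m per $
  sample F: M = 2.03 MN·m per $
  sample Z: M = 1.72 MN·m per $
  sample G: M = 0.459 MN·m per $
  sample H: M = 0.224 MN·m per $
The maximum is for sample S.

sample S, M = 32.1 MN·m per $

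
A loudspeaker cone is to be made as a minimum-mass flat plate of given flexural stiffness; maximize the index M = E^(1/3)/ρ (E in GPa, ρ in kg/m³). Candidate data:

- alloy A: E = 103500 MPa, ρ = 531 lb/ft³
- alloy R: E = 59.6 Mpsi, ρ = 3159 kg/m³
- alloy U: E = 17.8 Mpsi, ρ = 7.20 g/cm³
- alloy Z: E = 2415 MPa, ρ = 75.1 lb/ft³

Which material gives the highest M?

After converting to SI:
  alloy A: E = 103.5 GPa, ρ = 8506 kg/m³
  alloy R: E = 410.9 GPa, ρ = 3159 kg/m³
  alloy U: E = 122.7 GPa, ρ = 7200 kg/m³
  alloy Z: E = 2.415 GPa, ρ = 1203 kg/m³
  alloy R: M = 2.35×10⁻³
  alloy Z: M = 1.12×10⁻³
  alloy U: M = 0.690×10⁻³
  alloy A: M = 0.552×10⁻³
Alloy R ranks first.

alloy R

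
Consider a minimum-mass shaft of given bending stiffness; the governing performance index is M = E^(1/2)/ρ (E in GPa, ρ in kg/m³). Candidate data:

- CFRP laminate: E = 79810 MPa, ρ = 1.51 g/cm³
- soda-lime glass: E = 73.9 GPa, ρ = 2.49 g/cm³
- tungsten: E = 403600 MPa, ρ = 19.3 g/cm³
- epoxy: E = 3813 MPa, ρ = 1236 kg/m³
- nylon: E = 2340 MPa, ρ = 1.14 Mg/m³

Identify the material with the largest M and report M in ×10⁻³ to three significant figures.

In SI units:
  CFRP laminate: E = 79.81 GPa, ρ = 1510 kg/m³
  soda-lime glass: E = 73.90 GPa, ρ = 2490 kg/m³
  tungsten: E = 403.6 GPa, ρ = 19300 kg/m³
  epoxy: E = 3.813 GPa, ρ = 1236 kg/m³
  nylon: E = 2.340 GPa, ρ = 1140 kg/m³
  CFRP laminate: M = 5.92×10⁻³
  soda-lime glass: M = 3.45×10⁻³
  epoxy: M = 1.58×10⁻³
  nylon: M = 1.34×10⁻³
  tungsten: M = 1.04×10⁻³
The maximum is for CFRP laminate.

CFRP laminate, M = 5.92×10⁻³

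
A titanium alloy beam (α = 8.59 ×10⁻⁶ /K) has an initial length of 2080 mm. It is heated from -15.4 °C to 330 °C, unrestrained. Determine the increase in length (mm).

ΔT = 330 − (-15.4) = 345.4 K.
ΔL = α·L₀·ΔT = 8.59×10⁻⁶ × 2080 mm × 345.4 K = 6.17 mm.

6.17 mm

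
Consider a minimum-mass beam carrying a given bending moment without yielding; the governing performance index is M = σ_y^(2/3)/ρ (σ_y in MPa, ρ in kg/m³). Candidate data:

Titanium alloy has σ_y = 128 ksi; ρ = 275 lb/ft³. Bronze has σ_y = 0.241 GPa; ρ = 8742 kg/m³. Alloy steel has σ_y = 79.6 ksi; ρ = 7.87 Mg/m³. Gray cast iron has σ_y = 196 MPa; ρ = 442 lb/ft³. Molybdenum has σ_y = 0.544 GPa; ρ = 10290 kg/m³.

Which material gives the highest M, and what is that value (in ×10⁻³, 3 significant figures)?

titanium alloy, M = 20.9×10⁻³

Putting every candidate on a common basis:
  titanium alloy: σ_y = 882.5 MPa, ρ = 4405 kg/m³
  bronze: σ_y = 241.0 MPa, ρ = 8742 kg/m³
  alloy steel: σ_y = 548.8 MPa, ρ = 7870 kg/m³
  gray cast iron: σ_y = 196.0 MPa, ρ = 7080 kg/m³
  molybdenum: σ_y = 544.0 MPa, ρ = 10290 kg/m³
  titanium alloy: M = 20.9×10⁻³
  alloy steel: M = 8.52×10⁻³
  molybdenum: M = 6.48×10⁻³
  gray cast iron: M = 4.77×10⁻³
  bronze: M = 4.43×10⁻³
The maximum is for titanium alloy.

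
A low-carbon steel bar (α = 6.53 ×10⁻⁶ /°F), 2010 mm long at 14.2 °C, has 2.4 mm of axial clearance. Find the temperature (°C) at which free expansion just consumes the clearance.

α = 6.53×10⁻⁶/°F × 9/5 = 11.8×10⁻⁶/K.
α·L₀·ΔT = 2.4 mm ⇒ ΔT = 2.4 / (11.8×10⁻⁶ × 2010.0) = 101.6 K.
T = 14.2 + 101.6 = 115.8 °C.

116 °C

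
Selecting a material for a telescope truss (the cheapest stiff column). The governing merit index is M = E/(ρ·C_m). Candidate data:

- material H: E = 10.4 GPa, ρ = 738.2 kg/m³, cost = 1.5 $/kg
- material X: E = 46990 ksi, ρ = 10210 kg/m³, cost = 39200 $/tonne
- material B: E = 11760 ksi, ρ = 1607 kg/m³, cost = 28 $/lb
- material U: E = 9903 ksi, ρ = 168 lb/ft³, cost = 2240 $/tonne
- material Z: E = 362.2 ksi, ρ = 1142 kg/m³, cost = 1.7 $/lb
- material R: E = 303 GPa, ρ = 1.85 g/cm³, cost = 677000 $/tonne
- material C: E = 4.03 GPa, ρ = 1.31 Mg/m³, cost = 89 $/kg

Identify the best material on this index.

In SI units:
  material H: E = 10.40 GPa, ρ = 738.2 kg/m³, cost = 1.500 $/kg
  material X: E = 324.0 GPa, ρ = 10210 kg/m³, cost = 39.20 $/kg
  material B: E = 81.08 GPa, ρ = 1607 kg/m³, cost = 61.73 $/kg
  material U: E = 68.28 GPa, ρ = 2691 kg/m³, cost = 2.240 $/kg
  material Z: E = 2.497 GPa, ρ = 1142 kg/m³, cost = 3.748 $/kg
  material R: E = 303.0 GPa, ρ = 1850 kg/m³, cost = 677.0 $/kg
  material C: E = 4.030 GPa, ρ = 1310 kg/m³, cost = 89.00 $/kg
  material U: M = 11.3 MN·m per $
  material H: M = 9.39 MN·m per $
  material B: M = 0.817 MN·m per $
  material X: M = 0.809 MN·m per $
  material Z: M = 0.583 MN·m per $
  material R: M = 0.242 MN·m per $
  material C: M = 0.0346 MN·m per $
Highest index: material U.

material U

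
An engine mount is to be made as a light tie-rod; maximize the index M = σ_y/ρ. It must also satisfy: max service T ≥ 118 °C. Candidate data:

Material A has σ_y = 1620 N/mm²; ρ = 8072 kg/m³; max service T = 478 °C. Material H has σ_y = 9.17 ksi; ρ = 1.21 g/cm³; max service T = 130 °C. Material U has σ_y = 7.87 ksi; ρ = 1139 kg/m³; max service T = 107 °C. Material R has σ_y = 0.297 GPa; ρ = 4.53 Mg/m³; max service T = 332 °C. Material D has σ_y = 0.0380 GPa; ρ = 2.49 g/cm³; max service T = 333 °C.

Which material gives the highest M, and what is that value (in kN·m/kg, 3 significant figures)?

Screen on constraints: max service T ≥ 118 °C. Survivors: material A, material H, material R, material D.
In SI units:
  material A: σ_y = 1620 MPa, ρ = 8072 kg/m³
  material H: σ_y = 63.22 MPa, ρ = 1210 kg/m³
  material R: σ_y = 297.0 MPa, ρ = 4530 kg/m³
  material D: σ_y = 38.00 MPa, ρ = 2490 kg/m³
  material A: M = 201 kN·m/kg
  material R: M = 65.6 kN·m/kg
  material H: M = 52.3 kN·m/kg
  material D: M = 15.3 kN·m/kg
Material A has the largest M.

material A, M = 201 kN·m/kg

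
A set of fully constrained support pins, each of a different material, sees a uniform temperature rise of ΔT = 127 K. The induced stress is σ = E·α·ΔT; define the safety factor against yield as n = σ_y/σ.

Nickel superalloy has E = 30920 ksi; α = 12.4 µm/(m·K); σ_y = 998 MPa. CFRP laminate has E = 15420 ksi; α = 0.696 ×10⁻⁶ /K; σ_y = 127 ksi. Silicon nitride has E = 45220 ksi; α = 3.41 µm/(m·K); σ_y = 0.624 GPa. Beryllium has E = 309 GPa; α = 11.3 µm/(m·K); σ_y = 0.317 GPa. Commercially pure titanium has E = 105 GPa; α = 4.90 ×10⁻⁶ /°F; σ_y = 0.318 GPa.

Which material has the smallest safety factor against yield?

beryllium

In consistent units (E in GPa, α in ×10⁻⁶/K, σ_y in MPa):
  nickel superalloy: E = 213.2, α = 12.4, σ_y = 998.0 → σ = 336 MPa, n = 2.97
  CFRP laminate: E = 106.3, α = 0.696, σ_y = 875.6 → σ = 9.40 MPa, n = 93.2
  silicon nitride: E = 311.8, α = 3.41, σ_y = 624.0 → σ = 135 MPa, n = 4.62
  beryllium: E = 309.0, α = 11.3, σ_y = 317.0 → σ = 443 MPa, n = 0.715
  commercially pure titanium: E = 105.0, α = 8.82, σ_y = 318.0 → σ = 118 MPa, n = 2.70
The minimum is beryllium at n = 0.715.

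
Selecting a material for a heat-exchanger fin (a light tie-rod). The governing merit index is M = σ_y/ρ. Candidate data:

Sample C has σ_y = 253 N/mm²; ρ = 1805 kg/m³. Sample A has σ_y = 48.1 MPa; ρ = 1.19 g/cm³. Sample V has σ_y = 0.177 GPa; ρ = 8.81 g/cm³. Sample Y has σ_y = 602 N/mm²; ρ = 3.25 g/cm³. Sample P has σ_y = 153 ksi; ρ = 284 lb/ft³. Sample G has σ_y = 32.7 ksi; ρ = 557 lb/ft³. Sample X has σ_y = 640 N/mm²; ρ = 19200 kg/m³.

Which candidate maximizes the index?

sample P

Putting every candidate on a common basis:
  sample C: σ_y = 253.0 MPa, ρ = 1805 kg/m³
  sample A: σ_y = 48.10 MPa, ρ = 1190 kg/m³
  sample V: σ_y = 177.0 MPa, ρ = 8810 kg/m³
  sample Y: σ_y = 602.0 MPa, ρ = 3250 kg/m³
  sample P: σ_y = 1055 MPa, ρ = 4549 kg/m³
  sample G: σ_y = 225.5 MPa, ρ = 8922 kg/m³
  sample X: σ_y = 640.0 MPa, ρ = 19200 kg/m³
  sample P: M = 232 kN·m/kg
  sample Y: M = 185 kN·m/kg
  sample C: M = 140 kN·m/kg
  sample A: M = 40.4 kN·m/kg
  sample X: M = 33.3 kN·m/kg
  sample G: M = 25.3 kN·m/kg
  sample V: M = 20.1 kN·m/kg
Highest index: sample P.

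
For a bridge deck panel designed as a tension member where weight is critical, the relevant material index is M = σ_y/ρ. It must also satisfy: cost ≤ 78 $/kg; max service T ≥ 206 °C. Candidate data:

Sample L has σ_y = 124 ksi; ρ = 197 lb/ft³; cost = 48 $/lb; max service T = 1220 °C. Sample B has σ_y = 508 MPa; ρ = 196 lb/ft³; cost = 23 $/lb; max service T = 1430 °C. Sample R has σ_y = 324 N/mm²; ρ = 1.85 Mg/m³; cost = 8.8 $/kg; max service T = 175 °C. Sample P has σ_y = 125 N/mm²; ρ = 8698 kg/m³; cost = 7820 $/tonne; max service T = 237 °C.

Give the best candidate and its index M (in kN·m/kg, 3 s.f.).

Screen on constraints: cost ≤ 78 $/kg; max service T ≥ 206 °C. Survivors: sample B, sample P.
Putting every candidate on a common basis:
  sample B: σ_y = 508.0 MPa, ρ = 3140 kg/m³
  sample P: σ_y = 125.0 MPa, ρ = 8698 kg/m³
  sample B: M = 162 kN·m/kg
  sample P: M = 14.4 kN·m/kg
The maximum is for sample B.

sample B, M = 162 kN·m/kg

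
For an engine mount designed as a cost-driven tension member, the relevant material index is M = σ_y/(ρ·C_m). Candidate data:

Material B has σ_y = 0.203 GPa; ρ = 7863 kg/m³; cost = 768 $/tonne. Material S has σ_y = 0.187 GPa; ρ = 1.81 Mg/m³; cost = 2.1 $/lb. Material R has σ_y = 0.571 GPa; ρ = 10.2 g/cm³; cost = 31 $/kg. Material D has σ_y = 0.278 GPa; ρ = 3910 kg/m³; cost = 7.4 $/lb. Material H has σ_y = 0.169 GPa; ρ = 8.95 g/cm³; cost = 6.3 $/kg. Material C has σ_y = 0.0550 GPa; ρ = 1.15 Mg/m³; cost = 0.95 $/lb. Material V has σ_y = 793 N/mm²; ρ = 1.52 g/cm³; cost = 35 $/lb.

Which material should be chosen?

In SI units:
  material B: σ_y = 203.0 MPa, ρ = 7863 kg/m³, cost = 0.7680 $/kg
  material S: σ_y = 187.0 MPa, ρ = 1810 kg/m³, cost = 4.630 $/kg
  material R: σ_y = 571.0 MPa, ρ = 10200 kg/m³, cost = 31.00 $/kg
  material D: σ_y = 278.0 MPa, ρ = 3910 kg/m³, cost = 16.31 $/kg
  material H: σ_y = 169.0 MPa, ρ = 8950 kg/m³, cost = 6.300 $/kg
  material C: σ_y = 55.00 MPa, ρ = 1150 kg/m³, cost = 2.094 $/kg
  material V: σ_y = 793.0 MPa, ρ = 1520 kg/m³, cost = 77.16 $/kg
  material B: M = 33.6 kN·m per $
  material C: M = 22.8 kN·m per $
  material S: M = 22.3 kN·m per $
  material V: M = 6.76 kN·m per $
  material D: M = 4.36 kN·m per $
  material H: M = 3.00 kN·m per $
  material R: M = 1.81 kN·m per $
Highest index: material B.

material B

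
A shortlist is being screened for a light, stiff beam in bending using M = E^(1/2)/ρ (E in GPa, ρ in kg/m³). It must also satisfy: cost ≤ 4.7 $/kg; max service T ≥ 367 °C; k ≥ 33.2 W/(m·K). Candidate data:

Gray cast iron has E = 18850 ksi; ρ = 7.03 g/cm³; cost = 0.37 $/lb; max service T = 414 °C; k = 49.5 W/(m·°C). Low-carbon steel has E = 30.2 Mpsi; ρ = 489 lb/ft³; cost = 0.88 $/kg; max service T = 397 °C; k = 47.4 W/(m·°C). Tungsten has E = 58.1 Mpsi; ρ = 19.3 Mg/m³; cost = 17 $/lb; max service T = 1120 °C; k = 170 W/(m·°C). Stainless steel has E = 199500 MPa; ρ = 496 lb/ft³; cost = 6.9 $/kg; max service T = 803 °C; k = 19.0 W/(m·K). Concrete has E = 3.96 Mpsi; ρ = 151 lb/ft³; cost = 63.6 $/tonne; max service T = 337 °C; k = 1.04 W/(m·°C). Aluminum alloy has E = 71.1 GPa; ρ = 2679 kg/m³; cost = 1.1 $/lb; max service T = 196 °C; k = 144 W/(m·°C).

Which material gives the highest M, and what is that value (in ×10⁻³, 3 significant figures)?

Screen on constraints: cost ≤ 4.7 $/kg; max service T ≥ 367 °C; k ≥ 33.2 W/(m·K). Survivors: gray cast iron, low-carbon steel.
In SI units:
  gray cast iron: E = 130.0 GPa, ρ = 7030 kg/m³
  low-carbon steel: E = 208.2 GPa, ρ = 7833 kg/m³
  low-carbon steel: M = 1.84×10⁻³
  gray cast iron: M = 1.62×10⁻³
Highest index: low-carbon steel.

low-carbon steel, M = 1.84×10⁻³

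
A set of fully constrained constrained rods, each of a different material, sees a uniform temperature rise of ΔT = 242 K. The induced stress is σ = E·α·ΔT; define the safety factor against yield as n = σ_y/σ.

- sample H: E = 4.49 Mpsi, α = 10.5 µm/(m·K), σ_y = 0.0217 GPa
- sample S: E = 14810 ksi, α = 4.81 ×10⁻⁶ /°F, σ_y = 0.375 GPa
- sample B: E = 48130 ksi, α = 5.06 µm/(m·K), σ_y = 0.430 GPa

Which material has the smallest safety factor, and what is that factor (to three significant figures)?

With everything in SI (GPa, ×10⁻⁶/K, MPa):
  sample H: E = 30.96, α = 10.5, σ_y = 21.70 → σ = 78.7 MPa, n = 0.276
  sample S: E = 102.1, α = 8.66, σ_y = 375.0 → σ = 214 MPa, n = 1.75
  sample B: E = 331.8, α = 5.06, σ_y = 430.0 → σ = 406 MPa, n = 1.06
The minimum is sample H at n = 0.276.

sample H, n = 0.276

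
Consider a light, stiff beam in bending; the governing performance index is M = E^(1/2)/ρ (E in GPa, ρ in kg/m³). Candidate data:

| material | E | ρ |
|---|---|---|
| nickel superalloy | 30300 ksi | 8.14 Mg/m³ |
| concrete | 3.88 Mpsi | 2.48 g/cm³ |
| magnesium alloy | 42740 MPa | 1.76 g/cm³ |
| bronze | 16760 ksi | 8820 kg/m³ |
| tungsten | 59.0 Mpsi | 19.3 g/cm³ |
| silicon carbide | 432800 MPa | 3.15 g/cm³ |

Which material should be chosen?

silicon carbide

Putting every candidate on a common basis:
  nickel superalloy: E = 208.9 GPa, ρ = 8140 kg/m³
  concrete: E = 26.75 GPa, ρ = 2480 kg/m³
  magnesium alloy: E = 42.74 GPa, ρ = 1760 kg/m³
  bronze: E = 115.6 GPa, ρ = 8820 kg/m³
  tungsten: E = 406.8 GPa, ρ = 19300 kg/m³
  silicon carbide: E = 432.8 GPa, ρ = 3150 kg/m³
  silicon carbide: M = 6.60×10⁻³
  magnesium alloy: M = 3.71×10⁻³
  concrete: M = 2.09×10⁻³
  nickel superalloy: M = 1.78×10⁻³
  bronze: M = 1.22×10⁻³
  tungsten: M = 1.05×10⁻³
Silicon carbide ranks first.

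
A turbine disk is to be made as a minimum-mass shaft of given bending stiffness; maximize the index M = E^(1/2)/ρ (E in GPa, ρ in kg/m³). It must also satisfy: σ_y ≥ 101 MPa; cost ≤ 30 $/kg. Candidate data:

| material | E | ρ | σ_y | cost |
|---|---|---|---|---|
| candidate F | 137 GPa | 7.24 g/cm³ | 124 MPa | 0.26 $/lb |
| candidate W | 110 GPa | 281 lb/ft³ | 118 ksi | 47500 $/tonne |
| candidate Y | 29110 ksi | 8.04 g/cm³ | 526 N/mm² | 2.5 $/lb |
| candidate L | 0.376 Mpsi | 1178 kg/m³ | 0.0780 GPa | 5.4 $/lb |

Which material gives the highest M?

candidate Y

Screen on constraints: σ_y ≥ 101 MPa; cost ≤ 30 $/kg. Survivors: candidate F, candidate Y.
Convert each candidate to consistent units, then evaluate M:
  candidate F: E = 137.0 GPa, ρ = 7240 kg/m³
  candidate Y: E = 200.7 GPa, ρ = 8040 kg/m³
  candidate Y: M = 1.76×10⁻³
  candidate F: M = 1.62×10⁻³
The maximum is for candidate Y.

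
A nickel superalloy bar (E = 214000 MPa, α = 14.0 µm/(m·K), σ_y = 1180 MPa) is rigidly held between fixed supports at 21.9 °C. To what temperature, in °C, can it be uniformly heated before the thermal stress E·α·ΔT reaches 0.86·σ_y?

361 °C

E = 214000 MPa = 214.0 GPa.
E·α·ΔT = 1015 MPa ⇒ ΔT = 1015 / (214.0×10³ × 14.0×10⁻⁶) = 338.7 K.
T = 21.9 + 338.7 = 360.6 °C.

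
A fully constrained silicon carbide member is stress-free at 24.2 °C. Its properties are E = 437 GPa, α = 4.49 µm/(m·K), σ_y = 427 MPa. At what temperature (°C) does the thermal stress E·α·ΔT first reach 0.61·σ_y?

E·α·ΔT = 260.5 MPa ⇒ ΔT = 260.5 / (437.0×10³ × 4.49×10⁻⁶) = 132.7 K.
T = 24.2 + 132.7 = 156.9 °C.

157 °C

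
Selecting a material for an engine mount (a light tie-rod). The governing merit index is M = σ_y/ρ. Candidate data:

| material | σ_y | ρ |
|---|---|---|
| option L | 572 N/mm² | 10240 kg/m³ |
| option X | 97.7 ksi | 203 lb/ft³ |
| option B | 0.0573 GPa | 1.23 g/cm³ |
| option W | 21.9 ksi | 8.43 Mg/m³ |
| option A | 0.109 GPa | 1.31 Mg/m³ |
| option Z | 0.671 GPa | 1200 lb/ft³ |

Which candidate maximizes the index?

Convert each candidate to consistent units, then evaluate M:
  option L: σ_y = 572.0 MPa, ρ = 10240 kg/m³
  option X: σ_y = 673.6 MPa, ρ = 3252 kg/m³
  option B: σ_y = 57.30 MPa, ρ = 1230 kg/m³
  option W: σ_y = 151.0 MPa, ρ = 8430 kg/m³
  option A: σ_y = 109.0 MPa, ρ = 1310 kg/m³
  option Z: σ_y = 671.0 MPa, ρ = 19220 kg/m³
  option X: M = 207 kN·m/kg
  option A: M = 83.2 kN·m/kg
  option L: M = 55.9 kN·m/kg
  option B: M = 46.6 kN·m/kg
  option Z: M = 34.9 kN·m/kg
  option W: M = 17.9 kN·m/kg
Option X ranks first.

option X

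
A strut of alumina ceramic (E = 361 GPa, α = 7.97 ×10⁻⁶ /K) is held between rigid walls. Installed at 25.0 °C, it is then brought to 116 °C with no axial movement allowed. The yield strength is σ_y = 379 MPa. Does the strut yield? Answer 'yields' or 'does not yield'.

does not yield

ΔT = 91.00 K. Constrained thermal stress σ = E·α·ΔT = 361.0×10³ MPa × 7.97×10⁻⁶ × 91.00 = 262 MPa (compressive).
Compare to σ_y = 379 MPa: σ < σ_y, so it does not yield.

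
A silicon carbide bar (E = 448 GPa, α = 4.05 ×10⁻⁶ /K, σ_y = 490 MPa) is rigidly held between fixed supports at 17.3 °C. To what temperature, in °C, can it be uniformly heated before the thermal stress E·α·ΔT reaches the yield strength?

E·α·ΔT = 490.0 MPa ⇒ ΔT = 490.0 / (448.0×10³ × 4.05×10⁻⁶) = 270.1 K.
T = 17.3 + 270.1 = 287.4 °C.

287 °C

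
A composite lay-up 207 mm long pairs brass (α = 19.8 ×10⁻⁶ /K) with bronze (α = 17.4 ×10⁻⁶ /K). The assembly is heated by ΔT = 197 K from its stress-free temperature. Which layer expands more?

α(brass) = 19.8×10⁻⁶/K vs α(bronze) = 17.4×10⁻⁶/K.
Higher α expands more for the same ΔT: brass.

brass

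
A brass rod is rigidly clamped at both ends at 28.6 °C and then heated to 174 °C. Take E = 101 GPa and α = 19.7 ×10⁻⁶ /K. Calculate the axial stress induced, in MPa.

289 MPa

ΔT = 145.4 K. Constrained thermal stress σ = E·α·ΔT = 101.0×10³ MPa × 19.7×10⁻⁶ × 145.4 = 289 MPa (compressive).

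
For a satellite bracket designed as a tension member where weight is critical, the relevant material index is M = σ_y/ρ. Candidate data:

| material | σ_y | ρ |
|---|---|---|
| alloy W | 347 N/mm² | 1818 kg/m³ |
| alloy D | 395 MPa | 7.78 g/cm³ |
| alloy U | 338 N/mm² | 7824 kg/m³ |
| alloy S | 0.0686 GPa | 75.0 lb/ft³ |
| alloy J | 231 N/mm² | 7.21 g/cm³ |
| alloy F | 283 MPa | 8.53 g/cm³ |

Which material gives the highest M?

alloy W

After converting to SI:
  alloy W: σ_y = 347.0 MPa, ρ = 1818 kg/m³
  alloy D: σ_y = 395.0 MPa, ρ = 7780 kg/m³
  alloy U: σ_y = 338.0 MPa, ρ = 7824 kg/m³
  alloy S: σ_y = 68.60 MPa, ρ = 1201 kg/m³
  alloy J: σ_y = 231.0 MPa, ρ = 7210 kg/m³
  alloy F: σ_y = 283.0 MPa, ρ = 8530 kg/m³
  alloy W: M = 191 kN·m/kg
  alloy S: M = 57.1 kN·m/kg
  alloy D: M = 50.8 kN·m/kg
  alloy U: M = 43.2 kN·m/kg
  alloy F: M = 33.2 kN·m/kg
  alloy J: M = 32.0 kN·m/kg
The maximum is for alloy W.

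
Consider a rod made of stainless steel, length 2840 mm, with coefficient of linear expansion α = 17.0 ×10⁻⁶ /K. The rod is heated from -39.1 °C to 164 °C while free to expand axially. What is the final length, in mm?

ΔT = 164 − (-39.1) = 203.1 K.
ΔL = α·L₀·ΔT = 17.0×10⁻⁶ × 2840 mm × 203.1 K = 9.81 mm.
L = L₀ + ΔL = 2840 + 9.81 = 2849.8 mm.

2849.8 mm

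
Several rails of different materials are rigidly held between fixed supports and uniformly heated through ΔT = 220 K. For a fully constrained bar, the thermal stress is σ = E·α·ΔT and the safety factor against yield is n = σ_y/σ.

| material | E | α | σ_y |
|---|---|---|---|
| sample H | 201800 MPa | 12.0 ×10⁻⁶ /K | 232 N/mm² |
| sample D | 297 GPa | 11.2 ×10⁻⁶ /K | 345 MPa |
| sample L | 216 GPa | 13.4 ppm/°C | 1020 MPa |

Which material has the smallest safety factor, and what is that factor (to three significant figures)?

Converting E to GPa, α to ×10⁻⁶/K, σ_y to MPa, then σ and n for each:
  sample H: E = 201.8, α = 12.0, σ_y = 232.0 → σ = 533 MPa, n = 0.435
  sample D: E = 297.0, α = 11.2, σ_y = 345.0 → σ = 732 MPa, n = 0.471
  sample L: E = 216.0, α = 13.4, σ_y = 1020 → σ = 637 MPa, n = 1.60
Sample H has the lowest safety factor, n = 0.435.

sample H, n = 0.435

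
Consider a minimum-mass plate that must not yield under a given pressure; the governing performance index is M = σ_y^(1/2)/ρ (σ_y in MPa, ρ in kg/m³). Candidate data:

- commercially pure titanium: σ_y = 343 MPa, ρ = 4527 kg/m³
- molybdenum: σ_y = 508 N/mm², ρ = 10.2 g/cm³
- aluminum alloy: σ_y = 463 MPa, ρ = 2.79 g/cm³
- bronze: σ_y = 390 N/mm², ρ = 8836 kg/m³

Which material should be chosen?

Convert each candidate to consistent units, then evaluate M:
  commercially pure titanium: σ_y = 343.0 MPa, ρ = 4527 kg/m³
  molybdenum: σ_y = 508.0 MPa, ρ = 10200 kg/m³
  aluminum alloy: σ_y = 463.0 MPa, ρ = 2790 kg/m³
  bronze: σ_y = 390.0 MPa, ρ = 8836 kg/m³
  aluminum alloy: M = 7.71×10⁻³
  commercially pure titanium: M = 4.09×10⁻³
  bronze: M = 2.23×10⁻³
  molybdenum: M = 2.21×10⁻³
Aluminum alloy has the largest M.

aluminum alloy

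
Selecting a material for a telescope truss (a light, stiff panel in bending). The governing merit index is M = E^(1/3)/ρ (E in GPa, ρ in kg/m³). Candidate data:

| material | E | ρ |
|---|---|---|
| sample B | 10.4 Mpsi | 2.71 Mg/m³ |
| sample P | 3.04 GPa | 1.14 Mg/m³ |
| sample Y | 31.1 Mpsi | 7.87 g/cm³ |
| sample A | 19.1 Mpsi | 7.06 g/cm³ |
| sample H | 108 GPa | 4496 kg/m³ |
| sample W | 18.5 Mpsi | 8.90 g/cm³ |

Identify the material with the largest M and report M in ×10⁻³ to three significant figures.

sample B, M = 1.53×10⁻³

Putting every candidate on a common basis:
  sample B: E = 71.71 GPa, ρ = 2710 kg/m³
  sample P: E = 3.040 GPa, ρ = 1140 kg/m³
  sample Y: E = 214.4 GPa, ρ = 7870 kg/m³
  sample A: E = 131.7 GPa, ρ = 7060 kg/m³
  sample H: E = 108.0 GPa, ρ = 4496 kg/m³
  sample W: E = 127.6 GPa, ρ = 8900 kg/m³
  sample B: M = 1.53×10⁻³
  sample P: M = 1.27×10⁻³
  sample H: M = 1.06×10⁻³
  sample Y: M = 0.761×10⁻³
  sample A: M = 0.721×10⁻³
  sample W: M = 0.566×10⁻³
Highest index: sample B.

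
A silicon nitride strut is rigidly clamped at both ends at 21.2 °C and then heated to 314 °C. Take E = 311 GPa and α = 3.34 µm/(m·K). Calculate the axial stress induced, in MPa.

304 MPa

ΔT = 292.8 K. Constrained thermal stress σ = E·α·ΔT = 311.0×10³ MPa × 3.34×10⁻⁶ × 292.8 = 304 MPa (compressive).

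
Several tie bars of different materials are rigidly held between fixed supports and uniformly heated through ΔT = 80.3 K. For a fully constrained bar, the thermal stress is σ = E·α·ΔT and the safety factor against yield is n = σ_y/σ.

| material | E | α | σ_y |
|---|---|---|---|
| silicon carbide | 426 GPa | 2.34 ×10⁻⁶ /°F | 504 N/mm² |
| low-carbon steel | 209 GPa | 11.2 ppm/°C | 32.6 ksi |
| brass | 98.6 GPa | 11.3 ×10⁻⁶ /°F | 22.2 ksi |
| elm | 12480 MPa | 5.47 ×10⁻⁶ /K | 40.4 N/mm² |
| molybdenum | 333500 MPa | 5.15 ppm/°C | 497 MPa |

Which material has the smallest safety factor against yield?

In consistent units (E in GPa, α in ×10⁻⁶/K, σ_y in MPa):
  silicon carbide: E = 426.0, α = 4.21, σ_y = 504.0 → σ = 144 MPa, n = 3.50
  low-carbon steel: E = 209.0, α = 11.2, σ_y = 224.8 → σ = 188 MPa, n = 1.20
  brass: E = 98.60, α = 20.3, σ_y = 153.1 → σ = 161 MPa, n = 0.950
  elm: E = 12.48, α = 5.47, σ_y = 40.40 → σ = 5.48 MPa, n = 7.37
  molybdenum: E = 333.5, α = 5.15, σ_y = 497.0 → σ = 138 MPa, n = 3.60
Smallest n: brass with n = 0.950.

brass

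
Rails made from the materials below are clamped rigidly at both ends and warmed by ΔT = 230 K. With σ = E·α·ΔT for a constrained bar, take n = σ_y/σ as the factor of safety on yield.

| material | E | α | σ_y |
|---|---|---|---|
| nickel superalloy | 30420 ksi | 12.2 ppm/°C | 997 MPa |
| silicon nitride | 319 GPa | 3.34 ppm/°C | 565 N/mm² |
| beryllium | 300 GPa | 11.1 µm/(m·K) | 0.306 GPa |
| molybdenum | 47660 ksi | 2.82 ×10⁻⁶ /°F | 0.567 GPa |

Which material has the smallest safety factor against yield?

With everything in SI (GPa, ×10⁻⁶/K, MPa):
  nickel superalloy: E = 209.7, α = 12.2, σ_y = 997.0 → σ = 589 MPa, n = 1.69
  silicon nitride: E = 319.0, α = 3.34, σ_y = 565.0 → σ = 245 MPa, n = 2.31
  beryllium: E = 300.0, α = 11.1, σ_y = 306.0 → σ = 766 MPa, n = 0.400
  molybdenum: E = 328.6, α = 5.08, σ_y = 567.0 → σ = 384 MPa, n = 1.48
Beryllium has the lowest safety factor, n = 0.400.

beryllium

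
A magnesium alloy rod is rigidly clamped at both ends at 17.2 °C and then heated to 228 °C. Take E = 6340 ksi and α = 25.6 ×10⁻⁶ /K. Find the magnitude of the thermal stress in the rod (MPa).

236 MPa

E = 6340 ksi = 43.71 GPa.
ΔT = 210.8 K. Constrained thermal stress σ = E·α·ΔT = 43.71×10³ MPa × 25.6×10⁻⁶ × 210.8 = 236 MPa (compressive).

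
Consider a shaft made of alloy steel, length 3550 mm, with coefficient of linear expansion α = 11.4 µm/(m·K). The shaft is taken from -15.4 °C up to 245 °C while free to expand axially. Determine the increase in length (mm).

10.5 mm

ΔT = 245 − (-15.4) = 260.4 K.
ΔL = α·L₀·ΔT = 11.4×10⁻⁶ × 3550 mm × 260.4 K = 10.5 mm.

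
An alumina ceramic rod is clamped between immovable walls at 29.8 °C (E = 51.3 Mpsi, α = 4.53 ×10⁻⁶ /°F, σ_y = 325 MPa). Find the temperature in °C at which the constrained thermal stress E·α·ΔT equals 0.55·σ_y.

91.8 °C

E = 51.3 Mpsi = 353.7 GPa.
α = 4.53×10⁻⁶/°F × 9/5 = 8.15×10⁻⁶/K.
E·α·ΔT = 178.8 MPa ⇒ ΔT = 178.8 / (353.7×10³ × 8.15×10⁻⁶) = 61.98 K.
T = 29.8 + 61.98 = 91.78 °C.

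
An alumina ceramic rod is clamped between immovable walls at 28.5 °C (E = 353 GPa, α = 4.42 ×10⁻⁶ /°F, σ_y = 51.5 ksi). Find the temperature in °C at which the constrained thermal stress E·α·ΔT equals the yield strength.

155 °C

α = 4.42×10⁻⁶/°F × 9/5 = 7.96×10⁻⁶/K.
σ_y = 51.5 ksi = 355.1 MPa.
E·α·ΔT = 355.1 MPa ⇒ ΔT = 355.1 / (353.0×10³ × 7.96×10⁻⁶) = 126.4 K.
T = 28.5 + 126.4 = 154.9 °C.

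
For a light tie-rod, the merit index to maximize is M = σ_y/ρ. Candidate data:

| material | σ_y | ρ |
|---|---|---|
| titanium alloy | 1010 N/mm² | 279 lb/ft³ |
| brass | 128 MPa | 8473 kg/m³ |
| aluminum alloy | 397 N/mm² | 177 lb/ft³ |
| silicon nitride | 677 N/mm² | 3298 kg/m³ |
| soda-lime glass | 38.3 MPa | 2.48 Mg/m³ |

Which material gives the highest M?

titanium alloy

Normalizing units and computing the index:
  titanium alloy: σ_y = 1010 MPa, ρ = 4469 kg/m³
  brass: σ_y = 128.0 MPa, ρ = 8473 kg/m³
  aluminum alloy: σ_y = 397.0 MPa, ρ = 2835 kg/m³
  silicon nitride: σ_y = 677.0 MPa, ρ = 3298 kg/m³
  soda-lime glass: σ_y = 38.30 MPa, ρ = 2480 kg/m³
  titanium alloy: M = 226 kN·m/kg
  silicon nitride: M = 205 kN·m/kg
  aluminum alloy: M = 140 kN·m/kg
  soda-lime glass: M = 15.4 kN·m/kg
  brass: M = 15.1 kN·m/kg
The maximum is for titanium alloy.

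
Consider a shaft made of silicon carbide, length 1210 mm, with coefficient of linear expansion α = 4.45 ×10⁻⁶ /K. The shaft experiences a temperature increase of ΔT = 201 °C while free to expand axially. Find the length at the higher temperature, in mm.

ΔL = α·L₀·ΔT = 4.45×10⁻⁶ × 1210 mm × 201.0 K = 1.08 mm.
L = L₀ + ΔL = 1210 + 1.08 = 1211.1 mm.

1211.1 mm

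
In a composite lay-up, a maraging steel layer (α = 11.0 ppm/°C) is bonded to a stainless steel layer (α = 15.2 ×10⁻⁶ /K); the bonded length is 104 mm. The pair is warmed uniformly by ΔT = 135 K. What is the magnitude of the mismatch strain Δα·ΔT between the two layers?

5.67×10⁻⁴

Δα = |11.0 − 15.2|×10⁻⁶/K = 4.20×10⁻⁶/K.
Mismatch strain = Δα·ΔT = 4.20×10⁻⁶ × 135.0 = 5.67×10⁻⁴.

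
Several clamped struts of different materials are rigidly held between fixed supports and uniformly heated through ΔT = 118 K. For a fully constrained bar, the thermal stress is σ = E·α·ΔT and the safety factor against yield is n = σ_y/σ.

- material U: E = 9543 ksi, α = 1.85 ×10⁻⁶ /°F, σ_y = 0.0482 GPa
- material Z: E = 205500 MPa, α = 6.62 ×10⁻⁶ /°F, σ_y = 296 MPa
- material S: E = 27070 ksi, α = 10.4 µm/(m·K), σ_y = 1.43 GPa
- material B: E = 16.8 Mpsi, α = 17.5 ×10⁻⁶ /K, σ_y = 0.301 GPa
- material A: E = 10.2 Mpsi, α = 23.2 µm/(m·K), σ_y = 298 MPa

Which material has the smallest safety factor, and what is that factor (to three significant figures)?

material Z, n = 1.02

Per material, after unit conversion:
  material U: E = 65.80, α = 3.33, σ_y = 48.20 → σ = 25.9 MPa, n = 1.86
  material Z: E = 205.5, α = 11.9, σ_y = 296.0 → σ = 289 MPa, n = 1.02
  material S: E = 186.6, α = 10.4, σ_y = 1430 → σ = 229 MPa, n = 6.24
  material B: E = 115.8, α = 17.5, σ_y = 301.0 → σ = 239 MPa, n = 1.26
  material A: E = 70.33, α = 23.2, σ_y = 298.0 → σ = 193 MPa, n = 1.55
Smallest n: material Z with n = 1.02.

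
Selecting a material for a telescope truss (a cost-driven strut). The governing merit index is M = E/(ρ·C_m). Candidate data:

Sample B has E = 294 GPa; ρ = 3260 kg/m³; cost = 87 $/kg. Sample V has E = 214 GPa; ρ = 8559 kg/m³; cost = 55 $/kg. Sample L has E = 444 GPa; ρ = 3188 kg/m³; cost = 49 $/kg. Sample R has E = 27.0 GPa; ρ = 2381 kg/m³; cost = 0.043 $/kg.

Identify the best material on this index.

Per-candidate index values:
  sample R: M = 264 MN·m per $
  sample L: M = 2.84 MN·m per $
  sample B: M = 1.04 MN·m per $
  sample V: M = 0.455 MN·m per $
Sample R ranks first.

sample R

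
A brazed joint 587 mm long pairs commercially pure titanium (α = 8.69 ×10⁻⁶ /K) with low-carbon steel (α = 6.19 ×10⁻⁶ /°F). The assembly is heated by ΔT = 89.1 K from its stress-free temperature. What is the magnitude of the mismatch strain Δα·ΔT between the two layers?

2.18×10⁻⁴

low-carbon steel: α = 6.19×10⁻⁶/°F × 9/5 = 11.1×10⁻⁶/K.
Δα = |8.69 − 11.1|×10⁻⁶/K = 2.45×10⁻⁶/K.
Mismatch strain = Δα·ΔT = 2.45×10⁻⁶ × 89.1 = 2.18×10⁻⁴.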